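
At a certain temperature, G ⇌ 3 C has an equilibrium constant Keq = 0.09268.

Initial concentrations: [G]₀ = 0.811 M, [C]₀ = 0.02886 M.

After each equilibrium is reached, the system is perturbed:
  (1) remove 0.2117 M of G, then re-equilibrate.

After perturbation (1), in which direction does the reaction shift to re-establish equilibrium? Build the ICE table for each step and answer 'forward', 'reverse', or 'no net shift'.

Q₀ = 2.9639e-05 vs Keq = 0.09268 ⇒ Q<K, forward
Step 1:
                   G          C
  I            0.811    0.02886
  C          -0.1235     0.3705
  E           0.6875     0.3994
  solve Keq expr → x = 0.1235; check Q = 0.09268
Then remove 0.2117 M of G.
Step 2:
                   G          C
  I           0.4758     0.3994
  C          0.01421   -0.04263
  E             0.49     0.3568
  solve Keq expr → x = -0.01421; check Q = 0.09268

Direction: reverse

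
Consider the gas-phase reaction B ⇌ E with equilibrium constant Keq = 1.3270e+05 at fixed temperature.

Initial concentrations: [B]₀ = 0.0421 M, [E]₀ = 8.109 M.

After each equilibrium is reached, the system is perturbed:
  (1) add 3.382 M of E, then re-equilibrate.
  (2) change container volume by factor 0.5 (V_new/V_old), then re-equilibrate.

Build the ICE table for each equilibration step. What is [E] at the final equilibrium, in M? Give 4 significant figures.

Q₀ = 192.6 vs Keq = 1.3270e+05 ⇒ Q<K, forward
Step 1:
                  B         E
  init       0.0421     8.109
  Δ        -0.04204   0.04204
  eq      6.1425e-05     8.151
  solve Keq expr → x = 0.04204; check Q = 1.3270e+05
Then add 3.382 M of E.
Step 2:
                  B         E
  init    6.1425e-05     11.53
  Δ       2.5486e-05 -2.5486e-05
  eq      8.6910e-05     11.53
  solve Keq expr → x = -2.5486e-05; check Q = 1.3270e+05
Then change container volume by factor 0.5 (V_new/V_old).
Step 3:
                  B         E
  init    1.7382e-04     23.07
  Δ               0         0
  eq      1.7382e-04     23.07
  solve Keq expr → x = 0; check Q = 1.3270e+05

[E]_eq = 23.07 M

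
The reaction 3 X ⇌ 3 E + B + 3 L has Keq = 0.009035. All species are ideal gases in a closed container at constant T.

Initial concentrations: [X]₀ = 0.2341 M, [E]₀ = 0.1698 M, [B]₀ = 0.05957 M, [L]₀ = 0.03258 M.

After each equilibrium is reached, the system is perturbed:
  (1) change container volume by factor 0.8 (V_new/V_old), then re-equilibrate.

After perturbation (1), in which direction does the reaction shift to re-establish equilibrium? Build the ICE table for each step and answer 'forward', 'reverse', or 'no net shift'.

Q₀ = 7.8612e-07 vs Keq = 0.009035 ⇒ Q<K, forward
Step 1:
                    X           E           B           L
  I            0.2341      0.1698     0.05957     0.03258
  C           -0.1274      0.1274     0.04247      0.1274
  E            0.1067      0.2972       0.102        0.16
  solve Keq expr → x = 0.04247; check Q = 0.009035
Then change container volume by factor 0.8 (V_new/V_old).
Step 2:
                    X           E           B           L
  I            0.1334      0.3715      0.1276         0.2
  C           0.01869    -0.01869   -0.006229    -0.01869
  E             0.152      0.3528      0.1213      0.1813
  solve Keq expr → x = -0.006229; check Q = 0.009035

Direction: reverse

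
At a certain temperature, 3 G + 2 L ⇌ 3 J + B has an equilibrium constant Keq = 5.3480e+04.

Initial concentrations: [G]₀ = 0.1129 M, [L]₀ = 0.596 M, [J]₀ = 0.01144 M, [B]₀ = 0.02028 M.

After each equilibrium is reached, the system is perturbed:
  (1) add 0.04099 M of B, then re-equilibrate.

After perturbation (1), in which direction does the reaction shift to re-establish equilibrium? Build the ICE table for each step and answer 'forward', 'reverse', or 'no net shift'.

Direction: reverse

Q₀ = 5.9398e-05 vs Keq = 5.3480e+04 ⇒ Q<K, forward
Step 1:
                   G          L          J          B
  I           0.1129      0.596    0.01144    0.02028
  C           -0.111   -0.07398      0.111    0.03699
  E         0.001932      0.522     0.1224    0.05727
  solve Keq expr → x = 0.03699; check Q = 5.3480e+04
Then add 0.04099 M of B.
Step 2:
                   G          L          J          B
  I         0.001932      0.522     0.1224    0.09826
  C       3.7211e-04 2.4807e-04 -3.7211e-04 -1.2404e-04
  E         0.002304     0.5223      0.122    0.09814
  solve Keq expr → x = -1.2404e-04; check Q = 5.3480e+04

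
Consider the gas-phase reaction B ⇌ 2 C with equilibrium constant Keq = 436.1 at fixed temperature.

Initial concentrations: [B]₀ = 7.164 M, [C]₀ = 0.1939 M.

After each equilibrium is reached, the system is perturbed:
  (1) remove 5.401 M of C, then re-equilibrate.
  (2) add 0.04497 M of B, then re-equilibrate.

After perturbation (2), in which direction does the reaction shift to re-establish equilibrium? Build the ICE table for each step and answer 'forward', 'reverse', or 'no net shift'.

Direction: forward

Q₀ = 0.005248 vs Keq = 436.1 ⇒ Q<K, forward
Step 1:
                  B         C
  init        7.164    0.1939
  Δ          -6.736     13.47
  eq         0.4282     13.67
  solve Keq expr → x = 6.736; check Q = 436.1
Then remove 5.401 M of C.
Step 2:
                  B         C
  init       0.4282     8.264
  Δ         -0.2519    0.5038
  eq         0.1763     8.768
  solve Keq expr → x = 0.2519; check Q = 436.1
Then add 0.04497 M of B.
Step 3:
                  B         C
  init       0.2213     8.768
  Δ        -0.04161   0.08322
  eq         0.1797     8.852
  solve Keq expr → x = 0.04161; check Q = 436.1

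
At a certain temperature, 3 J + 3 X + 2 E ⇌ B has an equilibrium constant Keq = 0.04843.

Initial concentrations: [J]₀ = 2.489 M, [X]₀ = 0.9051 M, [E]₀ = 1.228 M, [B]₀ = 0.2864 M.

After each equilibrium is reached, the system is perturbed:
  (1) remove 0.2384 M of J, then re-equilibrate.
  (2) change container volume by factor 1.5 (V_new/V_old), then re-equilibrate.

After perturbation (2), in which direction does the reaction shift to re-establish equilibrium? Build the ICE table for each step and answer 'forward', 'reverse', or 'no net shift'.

Q₀ = 0.01661 vs Keq = 0.04843 ⇒ Q<K, forward
Step 1:
                   J          X          E          B
  I            2.489     0.9051      1.228     0.2864
  C          -0.1512    -0.1512    -0.1008    0.05041
  E            2.338     0.7539      1.127     0.3368
  solve Keq expr → x = 0.05041; check Q = 0.04843
Then remove 0.2384 M of J.
Step 2:
                   J          X          E          B
  I            2.099     0.7539      1.127     0.3368
  C          0.04323    0.04323    0.02882   -0.01441
  E            2.143     0.7971      1.156     0.3224
  solve Keq expr → x = -0.01441; check Q = 0.04843
Then change container volume by factor 1.5 (V_new/V_old).
Step 3:
                   J          X          E          B
  I            1.428     0.5314     0.7707     0.2149
  C           0.2829     0.2829     0.1886   -0.09431
  E            1.711     0.8143     0.9593     0.1206
  solve Keq expr → x = -0.09431; check Q = 0.04843

Direction: reverse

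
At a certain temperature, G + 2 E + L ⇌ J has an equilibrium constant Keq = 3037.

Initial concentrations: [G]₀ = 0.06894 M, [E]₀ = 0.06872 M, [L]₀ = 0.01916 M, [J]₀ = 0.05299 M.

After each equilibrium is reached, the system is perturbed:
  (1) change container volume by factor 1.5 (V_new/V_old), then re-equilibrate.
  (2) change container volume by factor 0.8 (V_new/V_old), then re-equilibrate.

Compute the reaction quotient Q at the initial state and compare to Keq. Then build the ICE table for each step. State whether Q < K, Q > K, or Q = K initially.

Q₀ = 8495 vs Keq = 3037 ⇒ Q>K, reverse
Step 1:
                    G           E           L           J
  Initial     0.06894     0.06872     0.01916     0.05299
  Change     0.007896     0.01579    0.007896   -0.007896
  Equil       0.07684     0.08451     0.02706     0.04509
  solve Keq expr → x = -0.007896; check Q = 3037
Then change container volume by factor 1.5 (V_new/V_old).
Step 2:
                    G           E           L           J
  Initial     0.05122     0.05634     0.01804     0.03006
  Change     0.007328     0.01466    0.007328   -0.007328
  Equil       0.05855       0.071     0.02537     0.02273
  solve Keq expr → x = -0.007328; check Q = 3037
Then change container volume by factor 0.8 (V_new/V_old).
Step 3:
                    G           E           L           J
  Initial     0.07319     0.08875     0.03171     0.02842
  Change    -0.005195    -0.01039   -0.005195    0.005195
  Equil         0.068     0.07836     0.02651     0.03361
  solve Keq expr → x = 0.005195; check Q = 3037

Q₀ = 8495; Q > K (proceeds reverse)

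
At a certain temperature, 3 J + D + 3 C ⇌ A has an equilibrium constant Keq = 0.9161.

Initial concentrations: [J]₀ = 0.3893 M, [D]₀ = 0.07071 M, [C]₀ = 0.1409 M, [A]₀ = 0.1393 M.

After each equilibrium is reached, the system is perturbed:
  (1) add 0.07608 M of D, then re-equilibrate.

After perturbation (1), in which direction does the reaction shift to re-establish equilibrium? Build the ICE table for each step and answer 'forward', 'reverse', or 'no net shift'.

Q₀ = 1.1937e+04 vs Keq = 0.9161 ⇒ Q>K, reverse
Step 1:
                    J           D           C           A
  Initial      0.3893     0.07071      0.1409      0.1393
  Change       0.3821      0.1274      0.3821     -0.1274
  Equil        0.7714      0.1981       0.523     0.01192
  solve Keq expr → x = -0.1274; check Q = 0.9161
Then add 0.07608 M of D.
Step 2:
                    J           D           C           A
  Initial      0.7714      0.2742       0.523     0.01192
  Change    -0.009068   -0.003023   -0.009068    0.003023
  Equil        0.7624      0.2711       0.514     0.01494
  solve Keq expr → x = 0.003023; check Q = 0.9161

Direction: forward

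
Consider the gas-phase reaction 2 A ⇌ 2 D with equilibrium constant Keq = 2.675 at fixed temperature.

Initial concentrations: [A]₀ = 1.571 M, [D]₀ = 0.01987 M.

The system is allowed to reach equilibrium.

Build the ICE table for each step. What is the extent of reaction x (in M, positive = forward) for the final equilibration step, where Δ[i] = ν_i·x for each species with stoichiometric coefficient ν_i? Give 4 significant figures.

x = 0.4837 M

Q₀ = 1.5997e-04 vs Keq = 2.675 ⇒ Q<K, forward
Step 1:
                  A         D
  Initial     1.571   0.01987
  Change    -0.9674    0.9674
  Equil      0.6036    0.9872
  solve Keq expr → x = 0.4837; check Q = 2.675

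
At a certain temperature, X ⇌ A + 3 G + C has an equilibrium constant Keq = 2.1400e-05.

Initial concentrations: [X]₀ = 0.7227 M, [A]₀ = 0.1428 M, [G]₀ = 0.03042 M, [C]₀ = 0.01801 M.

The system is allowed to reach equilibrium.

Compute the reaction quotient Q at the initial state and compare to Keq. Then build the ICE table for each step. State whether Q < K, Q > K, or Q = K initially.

Q₀ = 1.0018e-07; Q < K (proceeds forward)

Q₀ = 1.0018e-07 vs Keq = 2.1400e-05 ⇒ Q<K, forward
Step 1:
                   X          A          G          C
  init        0.7227     0.1428    0.03042    0.01801
  Δ         -0.03022    0.03022    0.09067    0.03022
  eq          0.6925      0.173     0.1211    0.04823
  solve Keq expr → x = 0.03022; check Q = 2.1400e-05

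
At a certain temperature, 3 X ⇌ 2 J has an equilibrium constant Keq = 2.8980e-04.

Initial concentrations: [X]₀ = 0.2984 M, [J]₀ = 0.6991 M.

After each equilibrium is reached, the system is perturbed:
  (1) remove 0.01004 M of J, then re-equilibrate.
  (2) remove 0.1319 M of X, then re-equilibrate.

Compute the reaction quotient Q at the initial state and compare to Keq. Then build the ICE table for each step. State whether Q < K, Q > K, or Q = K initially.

Q₀ = 18.39 vs Keq = 2.8980e-04 ⇒ Q>K, reverse
Step 1:
                   X          J
  Initial     0.2984     0.6991
  Change        1.01    -0.6736
  Equil        1.309    0.02549
  solve Keq expr → x = -0.3368; check Q = 2.8980e-04
Then remove 0.01004 M of J.
Step 2:
                   X          J
  Initial      1.309    0.01545
  Change    -0.01443    0.00962
  Equil        1.294    0.02507
  solve Keq expr → x = 0.00481; check Q = 2.8980e-04
Then remove 0.1319 M of X.
Step 3:
                   X          J
  Initial      1.162    0.02507
  Change    0.005377  -0.003584
  Equil        1.168    0.02149
  solve Keq expr → x = -0.001792; check Q = 2.8980e-04

Q₀ = 18.39; Q > K (proceeds reverse)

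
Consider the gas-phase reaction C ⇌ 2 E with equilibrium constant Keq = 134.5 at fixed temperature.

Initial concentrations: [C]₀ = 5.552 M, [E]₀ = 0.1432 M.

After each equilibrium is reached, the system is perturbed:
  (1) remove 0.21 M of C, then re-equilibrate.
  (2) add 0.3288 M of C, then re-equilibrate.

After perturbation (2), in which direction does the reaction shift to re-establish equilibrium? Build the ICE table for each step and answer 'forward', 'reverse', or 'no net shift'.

Direction: forward

Q₀ = 0.003693 vs Keq = 134.5 ⇒ Q<K, forward
Step 1:
                    C           E
  I             5.552      0.1432
  C            -4.836       9.672
  E            0.7162       9.815
  solve Keq expr → x = 4.836; check Q = 134.5
Then remove 0.21 M of C.
Step 2:
                    C           E
  I            0.5062       9.815
  C            0.1632     -0.3263
  E            0.6694       9.488
  solve Keq expr → x = -0.1632; check Q = 134.5
Then add 0.3288 M of C.
Step 3:
                    C           E
  I            0.9982       9.488
  C           -0.2549      0.5099
  E            0.7432       9.998
  solve Keq expr → x = 0.2549; check Q = 134.5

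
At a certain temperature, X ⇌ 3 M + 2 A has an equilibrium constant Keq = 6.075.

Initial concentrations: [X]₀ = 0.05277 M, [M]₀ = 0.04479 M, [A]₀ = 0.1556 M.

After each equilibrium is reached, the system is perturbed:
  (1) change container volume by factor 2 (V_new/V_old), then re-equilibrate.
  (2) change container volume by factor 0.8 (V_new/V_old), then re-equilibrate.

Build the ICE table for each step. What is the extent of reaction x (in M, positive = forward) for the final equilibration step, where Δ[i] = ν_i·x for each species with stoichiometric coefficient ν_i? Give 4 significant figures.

Q₀ = 4.1226e-05 vs Keq = 6.075 ⇒ Q<K, forward
Step 1:
                  X         M         A
  Initial   0.05277   0.04479    0.1556
  Change   -0.05268     0.158    0.1054
  Equil   9.3521e-05    0.2028     0.261
  solve Keq expr → x = 0.05268; check Q = 6.075
Then change container volume by factor 2 (V_new/V_old).
Step 2:
                  X         M         A
  Initial 4.6760e-05    0.1014    0.1305
  Change  -4.3822e-05 1.3147e-04 8.7645e-05
  Equil   2.9378e-06    0.1015    0.1306
  solve Keq expr → x = 4.3822e-05; check Q = 6.075
Then change container volume by factor 0.8 (V_new/V_old).
Step 3:
                  X         M         A
  Initial 3.6723e-06    0.1269    0.1632
  Change  5.2888e-06 -1.5866e-05 -1.0578e-05
  Equil   8.9611e-06    0.1269    0.1632
  solve Keq expr → x = -5.2888e-06; check Q = 6.075

x = -5.2888e-06 M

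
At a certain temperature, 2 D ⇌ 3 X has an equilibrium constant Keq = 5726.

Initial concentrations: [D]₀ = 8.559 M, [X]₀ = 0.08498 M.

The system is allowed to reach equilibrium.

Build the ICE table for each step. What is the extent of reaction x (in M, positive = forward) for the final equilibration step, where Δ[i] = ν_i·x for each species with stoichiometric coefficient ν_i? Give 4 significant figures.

x = 4.002 M

Q₀ = 8.3773e-06 vs Keq = 5726 ⇒ Q<K, forward
Step 1:
                    D           X
  I             8.559     0.08498
  C            -8.003       12.01
  E            0.5555       12.09
  solve Keq expr → x = 4.002; check Q = 5726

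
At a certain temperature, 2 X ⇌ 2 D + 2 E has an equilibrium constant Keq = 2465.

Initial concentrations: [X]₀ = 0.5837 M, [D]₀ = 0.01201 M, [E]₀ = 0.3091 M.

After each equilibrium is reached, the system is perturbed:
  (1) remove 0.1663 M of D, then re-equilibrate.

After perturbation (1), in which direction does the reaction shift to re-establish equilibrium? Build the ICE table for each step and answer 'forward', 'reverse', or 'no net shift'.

Direction: forward

Q₀ = 4.0449e-05 vs Keq = 2465 ⇒ Q<K, forward
Step 1:
                    X           D           E
  init         0.5837     0.01201      0.3091
  Δ           -0.5733      0.5733      0.5733
  eq           0.0104      0.5853      0.8824
  solve Keq expr → x = 0.2866; check Q = 2465
Then remove 0.1663 M of D.
Step 2:
                    X           D           E
  init         0.0104       0.419      0.8824
  Δ          -0.00288     0.00288     0.00288
  eq         0.007523      0.4219      0.8853
  solve Keq expr → x = 0.00144; check Q = 2465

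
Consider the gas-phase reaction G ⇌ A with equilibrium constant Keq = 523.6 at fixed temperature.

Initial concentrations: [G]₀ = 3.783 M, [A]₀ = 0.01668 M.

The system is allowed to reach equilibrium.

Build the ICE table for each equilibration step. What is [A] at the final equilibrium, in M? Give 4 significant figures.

[A]_eq = 3.792 M

Q₀ = 0.004409 vs Keq = 523.6 ⇒ Q<K, forward
Step 1:
                    G           A
  I             3.783     0.01668
  C            -3.776       3.776
  E          0.007243       3.792
  solve Keq expr → x = 3.776; check Q = 523.6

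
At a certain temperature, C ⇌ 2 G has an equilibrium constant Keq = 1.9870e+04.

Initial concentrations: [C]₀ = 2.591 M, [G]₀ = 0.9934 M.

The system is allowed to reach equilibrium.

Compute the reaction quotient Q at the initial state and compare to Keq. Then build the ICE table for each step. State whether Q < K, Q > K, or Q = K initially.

Q₀ = 0.3809 vs Keq = 1.9870e+04 ⇒ Q<K, forward
Step 1:
                   C          G
  init         2.591     0.9934
  Δ           -2.589      5.178
  eq        0.001917      6.172
  solve Keq expr → x = 2.589; check Q = 1.9870e+04

Q₀ = 0.3809; Q < K (proceeds forward)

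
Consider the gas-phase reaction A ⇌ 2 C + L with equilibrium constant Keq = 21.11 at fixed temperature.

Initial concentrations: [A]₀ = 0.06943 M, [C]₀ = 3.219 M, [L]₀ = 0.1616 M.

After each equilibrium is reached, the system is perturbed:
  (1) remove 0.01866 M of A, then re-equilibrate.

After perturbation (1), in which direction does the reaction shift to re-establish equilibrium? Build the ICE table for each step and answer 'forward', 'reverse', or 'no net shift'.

Q₀ = 24.12 vs Keq = 21.11 ⇒ Q>K, reverse
Step 1:
                   A          C          L
  I          0.06943      3.219     0.1616
  C         0.006239   -0.01248  -0.006239
  E          0.07567      3.207     0.1554
  solve Keq expr → x = -0.006239; check Q = 21.11
Then remove 0.01866 M of A.
Step 2:
                   A          C          L
  I          0.05701      3.207     0.1554
  C          0.01186   -0.02371   -0.01186
  E          0.06887      3.183     0.1435
  solve Keq expr → x = -0.01186; check Q = 21.11

Direction: reverse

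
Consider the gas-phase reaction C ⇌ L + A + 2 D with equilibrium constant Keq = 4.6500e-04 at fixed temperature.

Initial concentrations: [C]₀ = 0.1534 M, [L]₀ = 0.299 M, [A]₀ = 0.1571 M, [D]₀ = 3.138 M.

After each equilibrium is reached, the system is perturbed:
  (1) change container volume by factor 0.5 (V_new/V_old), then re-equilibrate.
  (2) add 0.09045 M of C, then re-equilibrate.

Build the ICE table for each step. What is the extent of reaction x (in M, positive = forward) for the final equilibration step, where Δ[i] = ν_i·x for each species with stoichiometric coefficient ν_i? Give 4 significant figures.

x = 4.6449e-06 M

Q₀ = 3.015 vs Keq = 4.6500e-04 ⇒ Q>K, reverse
Step 1:
                  C         L         A         D
  Initial    0.1534     0.299    0.1571     3.138
  Change      0.157    -0.157    -0.157   -0.3139
  Equil      0.3104     0.142 1.2741e-04     2.824
  solve Keq expr → x = -0.157; check Q = 4.6500e-04
Then change container volume by factor 0.5 (V_new/V_old).
Step 2:
                  C         L         A         D
  Initial    0.6207    0.2841 2.5483e-04     5.648
  Change  2.2293e-04 -2.2293e-04 -2.2293e-04 -4.4587e-04
  Equil       0.621    0.2838 3.1895e-05     5.648
  solve Keq expr → x = -2.2293e-04; check Q = 4.6500e-04
Then add 0.09045 M of C.
Step 3:
                  C         L         A         D
  Initial    0.7114    0.2838 3.1895e-05     5.648
  Change  -4.6449e-06 4.6449e-06 4.6449e-06 9.2897e-06
  Equil      0.7114    0.2838 3.6540e-05     5.648
  solve Keq expr → x = 4.6449e-06; check Q = 4.6500e-04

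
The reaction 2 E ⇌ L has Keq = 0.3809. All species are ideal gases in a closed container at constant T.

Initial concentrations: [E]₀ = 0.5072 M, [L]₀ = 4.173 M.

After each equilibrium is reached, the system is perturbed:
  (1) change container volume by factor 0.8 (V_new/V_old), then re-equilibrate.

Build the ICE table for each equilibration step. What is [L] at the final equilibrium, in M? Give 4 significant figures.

Q₀ = 16.22 vs Keq = 0.3809 ⇒ Q>K, reverse
Step 1:
                    E           L
  I            0.5072       4.173
  C             2.308      -1.154
  E             2.815       3.019
  solve Keq expr → x = -1.154; check Q = 0.3809
Then change container volume by factor 0.8 (V_new/V_old).
Step 2:
                    E           L
  I             3.519       3.774
  C            -0.308       0.154
  E             3.211       3.928
  solve Keq expr → x = 0.154; check Q = 0.3809

[L]_eq = 3.928 M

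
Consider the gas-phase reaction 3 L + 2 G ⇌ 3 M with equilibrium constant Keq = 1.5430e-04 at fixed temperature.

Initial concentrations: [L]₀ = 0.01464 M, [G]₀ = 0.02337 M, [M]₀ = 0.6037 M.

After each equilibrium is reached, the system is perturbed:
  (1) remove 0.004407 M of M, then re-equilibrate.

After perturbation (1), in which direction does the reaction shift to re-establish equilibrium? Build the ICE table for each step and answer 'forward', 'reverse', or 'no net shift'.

Q₀ = 1.2839e+08 vs Keq = 1.5430e-04 ⇒ Q>K, reverse
Step 1:
                   L          G          M
  init       0.01464    0.02337     0.6037
  Δ           0.5858     0.3905    -0.5858
  eq          0.6005     0.4139    0.01789
  solve Keq expr → x = -0.1953; check Q = 1.5430e-04
Then remove 0.004407 M of M.
Step 2:
                   L          G          M
  init        0.6005     0.4139    0.01348
  Δ        -0.004202  -0.002801   0.004202
  eq          0.5963     0.4111    0.01768
  solve Keq expr → x = 0.001401; check Q = 1.5430e-04

Direction: forward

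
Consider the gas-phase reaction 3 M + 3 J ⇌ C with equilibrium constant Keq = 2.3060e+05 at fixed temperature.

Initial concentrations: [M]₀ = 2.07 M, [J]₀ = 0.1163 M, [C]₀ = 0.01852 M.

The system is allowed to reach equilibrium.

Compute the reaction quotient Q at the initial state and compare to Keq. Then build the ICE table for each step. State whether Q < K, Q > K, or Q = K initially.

Q₀ = 1.327 vs Keq = 2.3060e+05 ⇒ Q<K, forward
Step 1:
                  M         J         C
  Initial      2.07    0.1163   0.01852
  Change    -0.1131   -0.1131    0.0377
  Equil       1.957  0.003192   0.05622
  solve Keq expr → x = 0.0377; check Q = 2.3060e+05

Q₀ = 1.327; Q < K (proceeds forward)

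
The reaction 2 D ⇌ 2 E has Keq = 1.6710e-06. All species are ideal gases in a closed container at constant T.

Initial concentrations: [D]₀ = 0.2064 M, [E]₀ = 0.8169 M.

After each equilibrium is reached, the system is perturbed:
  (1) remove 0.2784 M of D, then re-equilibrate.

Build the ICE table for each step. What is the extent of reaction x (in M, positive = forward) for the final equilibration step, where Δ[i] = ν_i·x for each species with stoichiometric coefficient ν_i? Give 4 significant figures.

x = -1.7971e-04 M

Q₀ = 15.66 vs Keq = 1.6710e-06 ⇒ Q>K, reverse
Step 1:
                  D         E
  I          0.2064    0.8169
  C          0.8156   -0.8156
  E           1.022  0.001321
  solve Keq expr → x = -0.4078; check Q = 1.6710e-06
Then remove 0.2784 M of D.
Step 2:
                  D         E
  I          0.7436  0.001321
  C       3.5942e-04 -3.5942e-04
  E          0.7439 9.6167e-04
  solve Keq expr → x = -1.7971e-04; check Q = 1.6710e-06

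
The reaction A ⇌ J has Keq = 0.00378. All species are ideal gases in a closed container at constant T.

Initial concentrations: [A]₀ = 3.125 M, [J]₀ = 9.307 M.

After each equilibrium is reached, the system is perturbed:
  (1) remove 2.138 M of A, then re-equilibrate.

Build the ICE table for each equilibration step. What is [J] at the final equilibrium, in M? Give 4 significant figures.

[J]_eq = 0.03876 M

Q₀ = 2.978 vs Keq = 0.00378 ⇒ Q>K, reverse
Step 1:
                    A           J
  I             3.125       9.307
  C              9.26       -9.26
  E             12.39     0.04682
  solve Keq expr → x = -9.26; check Q = 0.00378
Then remove 2.138 M of A.
Step 2:
                    A           J
  I             10.25     0.04682
  C          0.008051   -0.008051
  E             10.26     0.03876
  solve Keq expr → x = -0.008051; check Q = 0.00378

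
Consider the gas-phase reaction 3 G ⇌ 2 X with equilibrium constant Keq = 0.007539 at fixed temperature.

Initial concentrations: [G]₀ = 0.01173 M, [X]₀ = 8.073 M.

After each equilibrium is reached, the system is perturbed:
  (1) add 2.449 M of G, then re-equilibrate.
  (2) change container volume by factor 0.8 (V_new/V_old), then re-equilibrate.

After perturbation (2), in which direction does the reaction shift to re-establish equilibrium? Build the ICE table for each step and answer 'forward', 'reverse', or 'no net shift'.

Direction: forward

Q₀ = 4.0381e+07 vs Keq = 0.007539 ⇒ Q>K, reverse
Step 1:
                    G           X
  I           0.01173       8.073
  C             8.738      -5.826
  E              8.75       2.247
  solve Keq expr → x = -2.913; check Q = 0.007539
Then add 2.449 M of G.
Step 2:
                    G           X
  I              11.2       2.247
  C           -0.9207      0.6138
  E             10.28       2.861
  solve Keq expr → x = 0.3069; check Q = 0.007539
Then change container volume by factor 0.8 (V_new/V_old).
Step 3:
                    G           X
  I             12.85       3.576
  C           -0.3736       0.249
  E             12.47       3.826
  solve Keq expr → x = 0.1245; check Q = 0.007539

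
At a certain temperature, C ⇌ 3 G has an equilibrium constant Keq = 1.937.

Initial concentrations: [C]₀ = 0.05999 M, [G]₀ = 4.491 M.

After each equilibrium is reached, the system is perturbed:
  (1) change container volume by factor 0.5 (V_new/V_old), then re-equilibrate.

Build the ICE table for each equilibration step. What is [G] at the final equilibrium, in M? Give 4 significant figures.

[G]_eq = 1.702 M

Q₀ = 1510 vs Keq = 1.937 ⇒ Q>K, reverse
Step 1:
                   C          G
  I          0.05999      4.491
  C            1.065     -3.195
  E            1.125      1.296
  solve Keq expr → x = -1.065; check Q = 1.937
Then change container volume by factor 0.5 (V_new/V_old).
Step 2:
                   C          G
  I             2.25      2.593
  C           0.2969    -0.8906
  E            2.547      1.702
  solve Keq expr → x = -0.2969; check Q = 1.937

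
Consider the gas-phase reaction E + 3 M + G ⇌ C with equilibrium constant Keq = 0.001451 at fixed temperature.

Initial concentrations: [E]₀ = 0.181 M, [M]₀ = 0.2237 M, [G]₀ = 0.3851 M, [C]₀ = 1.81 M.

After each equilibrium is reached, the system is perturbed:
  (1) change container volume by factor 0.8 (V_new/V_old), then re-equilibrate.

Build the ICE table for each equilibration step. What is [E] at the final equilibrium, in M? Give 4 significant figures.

Q₀ = 2320 vs Keq = 0.001451 ⇒ Q>K, reverse
Step 1:
                   E          M          G          C
  I            0.181     0.2237     0.3851       1.81
  C            1.425      4.276      1.425     -1.425
  E            1.606        4.5      1.811     0.3846
  solve Keq expr → x = -1.425; check Q = 0.001451
Then change container volume by factor 0.8 (V_new/V_old).
Step 2:
                   E          M          G          C
  I            2.008      5.625      2.263     0.4807
  C          -0.2021    -0.6062    -0.2021     0.2021
  E            1.806      5.019      2.061     0.6828
  solve Keq expr → x = 0.2021; check Q = 0.001451

[E]_eq = 1.806 M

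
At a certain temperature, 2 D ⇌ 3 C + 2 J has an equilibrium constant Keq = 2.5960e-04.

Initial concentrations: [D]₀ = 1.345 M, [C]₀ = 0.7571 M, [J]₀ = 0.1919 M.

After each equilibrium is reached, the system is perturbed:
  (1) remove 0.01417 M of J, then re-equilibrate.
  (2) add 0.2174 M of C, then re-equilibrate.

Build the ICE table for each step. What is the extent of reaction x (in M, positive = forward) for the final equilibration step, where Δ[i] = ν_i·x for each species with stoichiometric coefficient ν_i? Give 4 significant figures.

Q₀ = 0.008834 vs Keq = 2.5960e-04 ⇒ Q>K, reverse
Step 1:
                    D           C           J
  I             1.345      0.7571      0.1919
  C            0.1343     -0.2015     -0.1343
  E             1.479      0.5556     0.05756
  solve Keq expr → x = -0.06717; check Q = 2.5960e-04
Then remove 0.01417 M of J.
Step 2:
                    D           C           J
  I             1.479      0.5556     0.04339
  C          -0.01123     0.01685     0.01123
  E             1.468      0.5724     0.05462
  solve Keq expr → x = 0.005615; check Q = 2.5960e-04
Then add 0.2174 M of C.
Step 3:
                    D           C           J
  I             1.468      0.7898     0.05462
  C            0.0186     -0.0279     -0.0186
  E             1.487      0.7619     0.03602
  solve Keq expr → x = -0.0093; check Q = 2.5960e-04

x = -0.0093 M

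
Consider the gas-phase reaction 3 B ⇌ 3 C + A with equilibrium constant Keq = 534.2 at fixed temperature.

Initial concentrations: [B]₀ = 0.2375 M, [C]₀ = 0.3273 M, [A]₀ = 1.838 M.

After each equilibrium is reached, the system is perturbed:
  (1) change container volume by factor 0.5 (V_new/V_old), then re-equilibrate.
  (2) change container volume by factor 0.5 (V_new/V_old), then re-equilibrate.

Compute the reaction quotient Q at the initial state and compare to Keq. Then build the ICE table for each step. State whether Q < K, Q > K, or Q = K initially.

Q₀ = 4.811; Q < K (proceeds forward)

Q₀ = 4.811 vs Keq = 534.2 ⇒ Q<K, forward
Step 1:
                   B          C          A
  I           0.2375     0.3273      1.838
  C          -0.1628     0.1628    0.05426
  E          0.07471     0.4901      1.892
  solve Keq expr → x = 0.05426; check Q = 534.2
Then change container volume by factor 0.5 (V_new/V_old).
Step 2:
                   B          C          A
  I           0.1494     0.9802      3.785
  C          0.03243   -0.03243   -0.01081
  E           0.1819     0.9477      3.774
  solve Keq expr → x = -0.01081; check Q = 534.2
Then change container volume by factor 0.5 (V_new/V_old).
Step 3:
                   B          C          A
  I           0.3637      1.895      7.547
  C          0.07573   -0.07573   -0.02524
  E           0.4394       1.82      7.522
  solve Keq expr → x = -0.02524; check Q = 534.2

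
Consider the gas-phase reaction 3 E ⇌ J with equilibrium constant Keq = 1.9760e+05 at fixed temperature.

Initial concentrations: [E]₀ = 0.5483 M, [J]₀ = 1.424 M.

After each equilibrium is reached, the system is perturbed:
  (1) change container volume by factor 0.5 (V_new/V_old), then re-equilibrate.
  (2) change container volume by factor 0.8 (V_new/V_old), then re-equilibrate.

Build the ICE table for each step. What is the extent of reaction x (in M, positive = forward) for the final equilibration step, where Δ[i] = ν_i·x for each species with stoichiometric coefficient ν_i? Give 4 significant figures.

x = 0.001457 M

Q₀ = 8.639 vs Keq = 1.9760e+05 ⇒ Q<K, forward
Step 1:
                    E           J
  I            0.5483       1.424
  C           -0.5282      0.1761
  E           0.02008         1.6
  solve Keq expr → x = 0.1761; check Q = 1.9760e+05
Then change container volume by factor 0.5 (V_new/V_old).
Step 2:
                    E           J
  I           0.04016         3.2
  C          -0.01485    0.004949
  E           0.02531       3.205
  solve Keq expr → x = 0.004949; check Q = 1.9760e+05
Then change container volume by factor 0.8 (V_new/V_old).
Step 3:
                    E           J
  I           0.03164       4.006
  C          -0.00437    0.001457
  E           0.02727       4.008
  solve Keq expr → x = 0.001457; check Q = 1.9760e+05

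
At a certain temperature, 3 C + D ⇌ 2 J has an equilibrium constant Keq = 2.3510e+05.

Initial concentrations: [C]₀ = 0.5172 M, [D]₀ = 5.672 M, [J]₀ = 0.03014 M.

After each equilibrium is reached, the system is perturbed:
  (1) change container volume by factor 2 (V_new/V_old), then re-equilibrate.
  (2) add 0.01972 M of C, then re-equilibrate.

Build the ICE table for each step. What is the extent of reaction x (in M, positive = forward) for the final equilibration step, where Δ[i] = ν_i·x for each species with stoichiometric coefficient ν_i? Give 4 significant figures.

x = 0.006514 M

Q₀ = 0.001158 vs Keq = 2.3510e+05 ⇒ Q<K, forward
Step 1:
                    C           D           J
  Initial      0.5172       5.672     0.03014
  Change      -0.5125     -0.1708      0.3416
  Equil      0.004746       5.501      0.3718
  solve Keq expr → x = 0.1708; check Q = 2.3510e+05
Then change container volume by factor 2 (V_new/V_old).
Step 2:
                    C           D           J
  Initial    0.002373       2.751      0.1859
  Change     0.001381  4.6037e-04 -9.2074e-04
  Equil      0.003754       2.751       0.185
  solve Keq expr → x = -4.6037e-04; check Q = 2.3510e+05
Then add 0.01972 M of C.
Step 3:
                    C           D           J
  Initial     0.02347       2.751       0.185
  Change     -0.01954   -0.006514     0.01303
  Equil      0.003931       2.745       0.198
  solve Keq expr → x = 0.006514; check Q = 2.3510e+05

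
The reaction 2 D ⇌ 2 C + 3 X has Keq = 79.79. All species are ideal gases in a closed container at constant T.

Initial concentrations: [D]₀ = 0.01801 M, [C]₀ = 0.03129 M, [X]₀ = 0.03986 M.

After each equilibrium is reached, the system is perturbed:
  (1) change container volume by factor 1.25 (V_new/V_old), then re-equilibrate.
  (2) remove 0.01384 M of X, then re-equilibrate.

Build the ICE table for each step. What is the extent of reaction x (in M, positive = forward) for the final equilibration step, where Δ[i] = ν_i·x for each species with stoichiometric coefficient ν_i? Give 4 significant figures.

x = 9.8319e-06 M

Q₀ = 1.9116e-04 vs Keq = 79.79 ⇒ Q<K, forward
Step 1:
                    D           C           X
  init        0.01801     0.03129     0.03986
  Δ          -0.01792     0.01792     0.02687
  eq       9.4960e-05     0.04921     0.06673
  solve Keq expr → x = 0.008958; check Q = 79.79
Then change container volume by factor 1.25 (V_new/V_old).
Step 2:
                    D           C           X
  init     7.5968e-05     0.03936     0.05339
  Δ       -2.1531e-05  2.1531e-05  3.2296e-05
  eq       5.4438e-05     0.03939     0.05342
  solve Keq expr → x = 1.0765e-05; check Q = 79.79
Then remove 0.01384 M of X.
Step 3:
                    D           C           X
  init     5.4438e-05     0.03939     0.03958
  Δ       -1.9664e-05  1.9664e-05  2.9496e-05
  eq       3.4774e-05     0.03941     0.03961
  solve Keq expr → x = 9.8319e-06; check Q = 79.79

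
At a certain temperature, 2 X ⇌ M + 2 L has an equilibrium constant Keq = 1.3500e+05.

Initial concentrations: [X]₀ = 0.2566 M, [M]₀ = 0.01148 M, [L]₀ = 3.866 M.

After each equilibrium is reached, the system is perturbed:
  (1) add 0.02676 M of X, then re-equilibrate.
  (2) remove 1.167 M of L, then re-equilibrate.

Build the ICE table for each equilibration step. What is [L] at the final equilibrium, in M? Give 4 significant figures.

Q₀ = 2.606 vs Keq = 1.3500e+05 ⇒ Q<K, forward
Step 1:
                   X          M          L
  Initial     0.2566    0.01148      3.866
  Change     -0.2524     0.1262     0.2524
  Equil     0.004159     0.1377      4.118
  solve Keq expr → x = 0.1262; check Q = 1.3500e+05
Then add 0.02676 M of X.
Step 2:
                   X          M          L
  Initial    0.03092     0.1377      4.118
  Change    -0.02654    0.01327    0.02654
  Equil     0.004383      0.151      4.145
  solve Keq expr → x = 0.01327; check Q = 1.3500e+05
Then remove 1.167 M of L.
Step 3:
                   X          M          L
  Initial   0.004383      0.151      2.978
  Change   -0.001226 6.1320e-04   0.001226
  Equil     0.003157     0.1516      2.979
  solve Keq expr → x = 6.1320e-04; check Q = 1.3500e+05

[L]_eq = 2.979 M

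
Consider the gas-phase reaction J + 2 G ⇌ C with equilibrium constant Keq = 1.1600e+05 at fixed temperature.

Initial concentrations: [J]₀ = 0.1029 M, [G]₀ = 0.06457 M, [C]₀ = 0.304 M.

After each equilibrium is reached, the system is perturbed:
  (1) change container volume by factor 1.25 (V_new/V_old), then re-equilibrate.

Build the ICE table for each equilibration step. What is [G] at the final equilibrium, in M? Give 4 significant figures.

Q₀ = 708.6 vs Keq = 1.1600e+05 ⇒ Q<K, forward
Step 1:
                   J          G          C
  I           0.1029    0.06457      0.304
  C         -0.02916   -0.05833    0.02916
  E          0.07374   0.006241     0.3332
  solve Keq expr → x = 0.02916; check Q = 1.1600e+05
Then change container volume by factor 1.25 (V_new/V_old).
Step 2:
                   J          G          C
  I          0.05899   0.004993     0.2665
  C       6.0471e-04   0.001209 -6.0471e-04
  E          0.05959   0.006202     0.2659
  solve Keq expr → x = -6.0471e-04; check Q = 1.1600e+05

[G]_eq = 0.006202 M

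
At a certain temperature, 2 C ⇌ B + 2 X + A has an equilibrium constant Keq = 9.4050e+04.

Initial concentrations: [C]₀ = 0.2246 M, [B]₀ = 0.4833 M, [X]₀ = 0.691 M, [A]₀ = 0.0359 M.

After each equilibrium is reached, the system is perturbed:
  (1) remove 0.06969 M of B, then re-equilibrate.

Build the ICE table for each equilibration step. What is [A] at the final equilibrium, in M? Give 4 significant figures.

Q₀ = 0.1642 vs Keq = 9.4050e+04 ⇒ Q<K, forward
Step 1:
                   C          B          X          A
  Initial     0.2246     0.4833      0.691     0.0359
  Change     -0.2237     0.1119     0.2237     0.1119
  Equil   8.8450e-04     0.5952     0.9147     0.1478
  solve Keq expr → x = 0.1119; check Q = 9.4050e+04
Then remove 0.06969 M of B.
Step 2:
                   C          B          X          A
  Initial 8.8450e-04     0.5255     0.9147     0.1478
  Change  -5.3253e-05 2.6626e-05 5.3253e-05 2.6626e-05
  Equil   8.3125e-04     0.5255     0.9148     0.1478
  solve Keq expr → x = 2.6626e-05; check Q = 9.4050e+04

[A]_eq = 0.1478 M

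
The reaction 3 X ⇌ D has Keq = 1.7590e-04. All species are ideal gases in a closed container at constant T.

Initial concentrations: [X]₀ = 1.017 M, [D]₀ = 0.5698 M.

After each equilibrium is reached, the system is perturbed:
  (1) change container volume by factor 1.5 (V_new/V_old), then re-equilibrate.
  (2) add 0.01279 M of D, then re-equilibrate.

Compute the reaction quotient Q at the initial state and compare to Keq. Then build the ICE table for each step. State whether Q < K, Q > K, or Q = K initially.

Q₀ = 0.5417 vs Keq = 1.7590e-04 ⇒ Q>K, reverse
Step 1:
                   X          D
  init         1.017     0.5698
  Δ            1.699    -0.5663
  eq           2.716   0.003523
  solve Keq expr → x = -0.5663; check Q = 1.7590e-04
Then change container volume by factor 1.5 (V_new/V_old).
Step 2:
                   X          D
  init         1.811   0.002349
  Δ         0.003895  -0.001298
  eq           1.814   0.001051
  solve Keq expr → x = -0.001298; check Q = 1.7590e-04
Then add 0.01279 M of D.
Step 3:
                   X          D
  init         1.814    0.01384
  Δ          0.03817   -0.01272
  eq           1.853   0.001118
  solve Keq expr → x = -0.01272; check Q = 1.7590e-04

Q₀ = 0.5417; Q > K (proceeds reverse)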